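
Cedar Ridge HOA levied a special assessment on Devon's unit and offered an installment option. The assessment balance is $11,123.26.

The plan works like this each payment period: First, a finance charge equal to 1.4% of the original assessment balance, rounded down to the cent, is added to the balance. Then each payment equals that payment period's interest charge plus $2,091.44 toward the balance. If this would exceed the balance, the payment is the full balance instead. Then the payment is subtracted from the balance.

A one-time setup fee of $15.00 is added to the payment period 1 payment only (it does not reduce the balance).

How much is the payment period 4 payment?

Payment period 1: $11,123.26 +$155.72 interest = $11,278.98; pay $2,247.16 (+ $15.00 fee) → $9,031.82
Payment period 2: $9,031.82 +$155.72 interest = $9,187.54; pay $2,247.16 → $6,940.38
Payment period 3: $6,940.38 +$155.72 interest = $7,096.10; pay $2,247.16 → $4,848.94
Payment period 4: $4,848.94 +$155.72 interest = $5,004.66; pay $2,247.16 → $2,757.50

$2,247.16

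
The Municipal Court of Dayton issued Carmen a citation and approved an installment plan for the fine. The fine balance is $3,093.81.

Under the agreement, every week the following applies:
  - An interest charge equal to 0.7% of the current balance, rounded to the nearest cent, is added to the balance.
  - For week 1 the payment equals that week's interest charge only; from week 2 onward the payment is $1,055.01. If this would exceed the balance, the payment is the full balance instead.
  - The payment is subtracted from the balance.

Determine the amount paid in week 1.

Week 1: opening $3,093.81; interest $21.66 → $3,115.47; payment $21.66; balance $3,093.81

$21.66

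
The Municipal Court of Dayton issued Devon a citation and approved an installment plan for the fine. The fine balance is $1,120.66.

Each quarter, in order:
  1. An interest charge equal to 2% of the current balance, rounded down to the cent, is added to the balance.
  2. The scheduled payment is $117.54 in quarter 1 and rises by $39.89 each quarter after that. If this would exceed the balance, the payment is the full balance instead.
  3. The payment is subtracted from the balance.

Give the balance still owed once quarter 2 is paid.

$888.61

Quarter 1: opening $1,120.66; interest $22.41 → $1,143.07; payment $117.54; balance $1,025.53
Quarter 2: opening $1,025.53; interest $20.51 → $1,046.04; payment $157.43; balance $888.61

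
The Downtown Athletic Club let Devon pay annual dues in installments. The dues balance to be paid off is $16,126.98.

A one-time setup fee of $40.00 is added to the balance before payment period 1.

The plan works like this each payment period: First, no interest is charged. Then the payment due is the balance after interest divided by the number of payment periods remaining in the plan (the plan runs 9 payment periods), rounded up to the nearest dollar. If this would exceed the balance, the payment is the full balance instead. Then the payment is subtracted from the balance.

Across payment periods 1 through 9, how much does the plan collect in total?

# | Opening | Payment | End bal
1 | $16,166.98 | $1,797.00 | $14,369.98
2 | $14,369.98 | $1,797.00 | $12,572.98
3 | $12,572.98 | $1,797.00 | $10,775.98
4 | $10,775.98 | $1,796.00 | $8,979.98
5 | $8,979.98 | $1,796.00 | $7,183.98
6 | $7,183.98 | $1,796.00 | $5,387.98
7 | $5,387.98 | $1,796.00 | $3,591.98
8 | $3,591.98 | $1,796.00 | $1,795.98
9 | $1,795.98 | $1,795.98 | $0.00
Total paid: $16,166.98

$16,166.98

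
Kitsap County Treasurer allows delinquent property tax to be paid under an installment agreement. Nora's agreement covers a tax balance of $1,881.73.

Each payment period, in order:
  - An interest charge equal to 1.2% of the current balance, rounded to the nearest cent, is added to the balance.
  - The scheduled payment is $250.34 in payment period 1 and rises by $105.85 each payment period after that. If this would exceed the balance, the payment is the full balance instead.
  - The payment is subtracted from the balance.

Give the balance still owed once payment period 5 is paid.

Payment period 1: opening $1,881.73; interest $22.58 → $1,904.31; payment $250.34; balance $1,653.97
Payment period 2: opening $1,653.97; interest $19.85 → $1,673.82; payment $356.19; balance $1,317.63
Payment period 3: opening $1,317.63; interest $15.81 → $1,333.44; payment $462.04; balance $871.40
Payment period 4: opening $871.40; interest $10.46 → $881.86; payment $567.89; balance $313.97
Payment period 5: opening $313.97; interest $3.77 → $317.74; payment $317.74; balance $0.00

$0.00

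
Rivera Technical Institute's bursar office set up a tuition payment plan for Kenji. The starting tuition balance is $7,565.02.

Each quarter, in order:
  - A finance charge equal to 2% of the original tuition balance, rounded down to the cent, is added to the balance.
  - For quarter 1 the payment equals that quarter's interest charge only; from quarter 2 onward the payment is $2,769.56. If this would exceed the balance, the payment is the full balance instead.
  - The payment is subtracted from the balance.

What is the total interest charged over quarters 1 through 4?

$605.20

# | Opening | Interest | Payment | End bal
1 | $7,565.02 | $151.30 | $151.30 | $7,565.02
2 | $7,565.02 | $151.30 | $2,769.56 | $4,946.76
3 | $4,946.76 | $151.30 | $2,769.56 | $2,328.50
4 | $2,328.50 | $151.30 | $2,479.80 | $0.00
Total interest: $151.30 + $151.30 + $151.30 + $151.30 = $605.20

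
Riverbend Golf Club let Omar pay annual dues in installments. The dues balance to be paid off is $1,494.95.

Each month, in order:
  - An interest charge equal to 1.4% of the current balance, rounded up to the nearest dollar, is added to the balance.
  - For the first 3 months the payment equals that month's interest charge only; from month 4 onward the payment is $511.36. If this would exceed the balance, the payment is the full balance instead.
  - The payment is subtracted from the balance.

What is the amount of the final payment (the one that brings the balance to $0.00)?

# | Opening | Interest | Payment | End bal
1 | $1,494.95 | $21.00 | $21.00 | $1,494.95
2 | $1,494.95 | $21.00 | $21.00 | $1,494.95
3 | $1,494.95 | $21.00 | $21.00 | $1,494.95
4 | $1,494.95 | $21.00 | $511.36 | $1,004.59
5 | $1,004.59 | $15.00 | $511.36 | $508.23
6 | $508.23 | $8.00 | $511.36 | $4.87
7 | $4.87 | $1.00 | $5.87 | $0.00

$5.87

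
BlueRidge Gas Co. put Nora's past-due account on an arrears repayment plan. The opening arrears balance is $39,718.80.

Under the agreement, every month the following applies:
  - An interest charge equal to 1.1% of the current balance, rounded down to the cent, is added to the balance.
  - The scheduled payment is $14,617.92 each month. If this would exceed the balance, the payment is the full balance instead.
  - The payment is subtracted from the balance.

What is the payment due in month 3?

Month 1: $39,718.80 +$436.90 interest = $40,155.70; pay $14,617.92 → $25,537.78
Month 2: $25,537.78 +$280.91 interest = $25,818.69; pay $14,617.92 → $11,200.77
Month 3: $11,200.77 +$123.20 interest = $11,323.97; pay $11,323.97 → $0.00

$11,323.97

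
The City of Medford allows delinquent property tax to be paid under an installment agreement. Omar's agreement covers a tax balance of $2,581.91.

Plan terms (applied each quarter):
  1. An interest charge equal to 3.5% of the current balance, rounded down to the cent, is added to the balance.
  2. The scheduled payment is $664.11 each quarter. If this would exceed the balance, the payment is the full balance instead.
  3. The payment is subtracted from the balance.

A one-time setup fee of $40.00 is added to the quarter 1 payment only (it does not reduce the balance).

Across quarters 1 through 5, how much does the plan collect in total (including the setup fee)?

# | Opening | Interest | Payment | Fee | End bal
1 | $2,581.91 | $90.36 | $664.11 | $40.00 | $2,008.16
2 | $2,008.16 | $70.28 | $664.11 | — | $1,414.33
3 | $1,414.33 | $49.50 | $664.11 | — | $799.72
4 | $799.72 | $27.99 | $664.11 | — | $163.60
5 | $163.60 | $5.72 | $169.32 | — | $0.00
Total paid: $2,865.76

$2,865.76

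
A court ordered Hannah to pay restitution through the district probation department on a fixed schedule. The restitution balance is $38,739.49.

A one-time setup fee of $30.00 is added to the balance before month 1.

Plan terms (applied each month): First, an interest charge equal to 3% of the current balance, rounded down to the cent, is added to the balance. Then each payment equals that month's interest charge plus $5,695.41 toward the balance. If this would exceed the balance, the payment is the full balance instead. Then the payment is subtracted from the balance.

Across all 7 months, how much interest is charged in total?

$4,553.46

# | Opening | Interest | Payment | End bal
1 | $38,769.49 | $1,163.08 | $6,858.49 | $33,074.08
2 | $33,074.08 | $992.22 | $6,687.63 | $27,378.67
3 | $27,378.67 | $821.36 | $6,516.77 | $21,683.26
4 | $21,683.26 | $650.49 | $6,345.90 | $15,987.85
5 | $15,987.85 | $479.63 | $6,175.04 | $10,292.44
6 | $10,292.44 | $308.77 | $6,004.18 | $4,597.03
7 | $4,597.03 | $137.91 | $4,734.94 | $0.00
Total interest: $1,163.08 + $992.22 + $821.36 + $650.49 + $479.63 + $308.77 + $137.91 = $4,553.46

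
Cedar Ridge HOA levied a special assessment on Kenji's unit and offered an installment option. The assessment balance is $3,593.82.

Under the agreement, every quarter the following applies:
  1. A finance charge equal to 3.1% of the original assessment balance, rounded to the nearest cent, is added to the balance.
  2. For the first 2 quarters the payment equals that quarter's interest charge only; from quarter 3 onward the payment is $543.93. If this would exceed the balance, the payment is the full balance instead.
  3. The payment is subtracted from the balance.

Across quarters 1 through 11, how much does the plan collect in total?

Quarter 1: $3,593.82 +$111.41 interest = $3,705.23; pay $111.41 → $3,593.82
Quarter 2: $3,593.82 +$111.41 interest = $3,705.23; pay $111.41 → $3,593.82
Quarter 3: $3,593.82 +$111.41 interest = $3,705.23; pay $543.93 → $3,161.30
Quarter 4: $3,161.30 +$111.41 interest = $3,272.71; pay $543.93 → $2,728.78
Quarter 5: $2,728.78 +$111.41 interest = $2,840.19; pay $543.93 → $2,296.26
Quarter 6: $2,296.26 +$111.41 interest = $2,407.67; pay $543.93 → $1,863.74
Quarter 7: $1,863.74 +$111.41 interest = $1,975.15; pay $543.93 → $1,431.22
Quarter 8: $1,431.22 +$111.41 interest = $1,542.63; pay $543.93 → $998.70
Quarter 9: $998.70 +$111.41 interest = $1,110.11; pay $543.93 → $566.18
Quarter 10: $566.18 +$111.41 interest = $677.59; pay $543.93 → $133.66
Quarter 11: $133.66 +$111.41 interest = $245.07; pay $245.07 → $0.00
Total paid: $4,819.33

$4,819.33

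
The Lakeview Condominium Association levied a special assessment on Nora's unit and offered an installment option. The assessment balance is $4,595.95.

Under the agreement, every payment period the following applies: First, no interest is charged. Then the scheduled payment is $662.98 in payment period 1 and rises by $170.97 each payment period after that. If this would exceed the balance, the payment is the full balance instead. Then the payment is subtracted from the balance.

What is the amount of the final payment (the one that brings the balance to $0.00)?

Payment period 1: opening $4,595.95; payment $662.98; balance $3,932.97
Payment period 2: opening $3,932.97; payment $833.95; balance $3,099.02
Payment period 3: opening $3,099.02; payment $1,004.92; balance $2,094.10
Payment period 4: opening $2,094.10; payment $1,175.89; balance $918.21
Payment period 5: opening $918.21; payment $918.21; balance $0.00

$918.21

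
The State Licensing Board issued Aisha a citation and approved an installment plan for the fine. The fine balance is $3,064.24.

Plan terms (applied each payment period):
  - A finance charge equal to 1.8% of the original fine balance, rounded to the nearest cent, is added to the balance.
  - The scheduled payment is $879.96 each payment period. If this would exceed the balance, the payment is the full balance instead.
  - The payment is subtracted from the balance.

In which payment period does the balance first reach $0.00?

Payment period 1: opening $3,064.24; interest $55.16 → $3,119.40; payment $879.96; balance $2,239.44
Payment period 2: opening $2,239.44; interest $55.16 → $2,294.60; payment $879.96; balance $1,414.64
Payment period 3: opening $1,414.64; interest $55.16 → $1,469.80; payment $879.96; balance $589.84
Payment period 4: opening $589.84; interest $55.16 → $645.00; payment $645.00; balance $0.00
Balance reaches $0.00 in payment period 4.

4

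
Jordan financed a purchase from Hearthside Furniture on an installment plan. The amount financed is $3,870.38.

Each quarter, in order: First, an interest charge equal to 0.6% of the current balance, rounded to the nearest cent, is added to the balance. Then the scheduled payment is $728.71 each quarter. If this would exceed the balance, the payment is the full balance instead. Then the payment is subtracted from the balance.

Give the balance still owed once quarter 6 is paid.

# | Opening | Interest | Payment | End bal
1 | $3,870.38 | $23.22 | $728.71 | $3,164.89
2 | $3,164.89 | $18.99 | $728.71 | $2,455.17
3 | $2,455.17 | $14.73 | $728.71 | $1,741.19
4 | $1,741.19 | $10.45 | $728.71 | $1,022.93
5 | $1,022.93 | $6.14 | $728.71 | $300.36
6 | $300.36 | $1.80 | $302.16 | $0.00

$0.00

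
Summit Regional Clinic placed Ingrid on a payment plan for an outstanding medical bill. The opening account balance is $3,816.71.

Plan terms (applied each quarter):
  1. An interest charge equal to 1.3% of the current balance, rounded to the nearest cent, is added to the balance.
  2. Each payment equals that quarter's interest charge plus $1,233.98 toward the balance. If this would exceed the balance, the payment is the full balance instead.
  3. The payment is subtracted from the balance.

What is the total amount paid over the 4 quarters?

Quarter 1: opening $3,816.71; interest $49.62 → $3,866.33; payment $1,283.60; balance $2,582.73
Quarter 2: opening $2,582.73; interest $33.58 → $2,616.31; payment $1,267.56; balance $1,348.75
Quarter 3: opening $1,348.75; interest $17.53 → $1,366.28; payment $1,251.51; balance $114.77
Quarter 4: opening $114.77; interest $1.49 → $116.26; payment $116.26; balance $0.00
Total paid: $3,918.93

$3,918.93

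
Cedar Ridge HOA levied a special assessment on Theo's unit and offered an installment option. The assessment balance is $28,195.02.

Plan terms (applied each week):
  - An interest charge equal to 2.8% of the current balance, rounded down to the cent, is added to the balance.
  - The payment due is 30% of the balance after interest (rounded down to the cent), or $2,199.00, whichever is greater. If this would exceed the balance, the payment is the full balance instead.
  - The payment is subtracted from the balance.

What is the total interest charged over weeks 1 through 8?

# | Opening | Interest | Payment | End bal
1 | $28,195.02 | $789.46 | $8,695.34 | $20,289.14
2 | $20,289.14 | $568.09 | $6,257.16 | $14,600.07
3 | $14,600.07 | $408.80 | $4,502.66 | $10,506.21
4 | $10,506.21 | $294.17 | $3,240.11 | $7,560.27
5 | $7,560.27 | $211.68 | $2,331.58 | $5,440.37
6 | $5,440.37 | $152.33 | $2,199.00 | $3,393.70
7 | $3,393.70 | $95.02 | $2,199.00 | $1,289.72
8 | $1,289.72 | $36.11 | $1,325.83 | $0.00
Total interest: $789.46 + $568.09 + $408.80 + $294.17 + $211.68 + $152.33 + $95.02 + $36.11 = $2,555.66

$2,555.66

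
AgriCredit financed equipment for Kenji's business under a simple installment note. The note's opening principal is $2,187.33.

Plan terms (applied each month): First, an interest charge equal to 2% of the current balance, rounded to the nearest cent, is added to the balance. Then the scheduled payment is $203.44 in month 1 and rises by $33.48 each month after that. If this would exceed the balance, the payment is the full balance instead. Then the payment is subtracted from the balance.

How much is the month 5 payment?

$337.36

Month 1: opening $2,187.33; interest $43.75 → $2,231.08; payment $203.44; balance $2,027.64
Month 2: opening $2,027.64; interest $40.55 → $2,068.19; payment $236.92; balance $1,831.27
Month 3: opening $1,831.27; interest $36.63 → $1,867.90; payment $270.40; balance $1,597.50
Month 4: opening $1,597.50; interest $31.95 → $1,629.45; payment $303.88; balance $1,325.57
Month 5: opening $1,325.57; interest $26.51 → $1,352.08; payment $337.36; balance $1,014.72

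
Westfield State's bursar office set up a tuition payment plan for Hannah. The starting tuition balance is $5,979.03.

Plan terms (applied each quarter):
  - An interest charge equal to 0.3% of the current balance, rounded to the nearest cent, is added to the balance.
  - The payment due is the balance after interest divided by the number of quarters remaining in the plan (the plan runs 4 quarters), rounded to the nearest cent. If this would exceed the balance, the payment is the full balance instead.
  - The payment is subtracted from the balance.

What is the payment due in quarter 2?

Quarter 1: $5,979.03 +$17.94 interest = $5,996.97; pay $1,499.24 → $4,497.73
Quarter 2: $4,497.73 +$13.49 interest = $4,511.22; pay $1,503.74 → $3,007.48

$1,503.74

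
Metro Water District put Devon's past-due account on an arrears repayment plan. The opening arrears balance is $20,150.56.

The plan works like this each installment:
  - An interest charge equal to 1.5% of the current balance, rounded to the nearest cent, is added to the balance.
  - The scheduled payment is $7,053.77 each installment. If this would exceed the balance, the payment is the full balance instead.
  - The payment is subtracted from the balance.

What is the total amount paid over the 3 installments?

$20,752.00

Installment 1: $20,150.56 +$302.26 interest = $20,452.82; pay $7,053.77 → $13,399.05
Installment 2: $13,399.05 +$200.99 interest = $13,600.04; pay $7,053.77 → $6,546.27
Installment 3: $6,546.27 +$98.19 interest = $6,644.46; pay $6,644.46 → $0.00
Total paid: $20,752.00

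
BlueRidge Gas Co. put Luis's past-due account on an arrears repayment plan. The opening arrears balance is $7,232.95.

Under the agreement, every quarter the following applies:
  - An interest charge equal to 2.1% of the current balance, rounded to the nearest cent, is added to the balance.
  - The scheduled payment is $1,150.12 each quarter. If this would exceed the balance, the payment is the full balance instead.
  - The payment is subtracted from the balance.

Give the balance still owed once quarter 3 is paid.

# | Opening | Interest | Payment | End bal
1 | $7,232.95 | $151.89 | $1,150.12 | $6,234.72
2 | $6,234.72 | $130.93 | $1,150.12 | $5,215.53
3 | $5,215.53 | $109.53 | $1,150.12 | $4,174.94

$4,174.94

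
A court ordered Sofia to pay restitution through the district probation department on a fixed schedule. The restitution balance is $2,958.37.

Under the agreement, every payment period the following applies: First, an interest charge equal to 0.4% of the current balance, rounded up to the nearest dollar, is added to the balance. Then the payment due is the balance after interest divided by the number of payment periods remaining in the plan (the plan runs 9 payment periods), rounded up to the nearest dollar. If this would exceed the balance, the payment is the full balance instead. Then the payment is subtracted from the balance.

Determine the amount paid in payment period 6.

$337.00

Payment period 1: $2,958.37 +$12.00 interest = $2,970.37; pay $331.00 → $2,639.37
Payment period 2: $2,639.37 +$11.00 interest = $2,650.37; pay $332.00 → $2,318.37
Payment period 3: $2,318.37 +$10.00 interest = $2,328.37; pay $333.00 → $1,995.37
Payment period 4: $1,995.37 +$8.00 interest = $2,003.37; pay $334.00 → $1,669.37
Payment period 5: $1,669.37 +$7.00 interest = $1,676.37; pay $336.00 → $1,340.37
Payment period 6: $1,340.37 +$6.00 interest = $1,346.37; pay $337.00 → $1,009.37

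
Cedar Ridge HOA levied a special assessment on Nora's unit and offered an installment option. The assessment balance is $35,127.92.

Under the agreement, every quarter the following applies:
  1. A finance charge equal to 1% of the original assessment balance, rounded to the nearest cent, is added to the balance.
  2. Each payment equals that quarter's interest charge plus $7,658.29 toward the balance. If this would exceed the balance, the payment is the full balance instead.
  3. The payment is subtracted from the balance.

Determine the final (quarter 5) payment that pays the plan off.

Quarter 1: opening $35,127.92; interest $351.28 → $35,479.20; payment $8,009.57; balance $27,469.63
Quarter 2: opening $27,469.63; interest $351.28 → $27,820.91; payment $8,009.57; balance $19,811.34
Quarter 3: opening $19,811.34; interest $351.28 → $20,162.62; payment $8,009.57; balance $12,153.05
Quarter 4: opening $12,153.05; interest $351.28 → $12,504.33; payment $8,009.57; balance $4,494.76
Quarter 5: opening $4,494.76; interest $351.28 → $4,846.04; payment $4,846.04; balance $0.00

$4,846.04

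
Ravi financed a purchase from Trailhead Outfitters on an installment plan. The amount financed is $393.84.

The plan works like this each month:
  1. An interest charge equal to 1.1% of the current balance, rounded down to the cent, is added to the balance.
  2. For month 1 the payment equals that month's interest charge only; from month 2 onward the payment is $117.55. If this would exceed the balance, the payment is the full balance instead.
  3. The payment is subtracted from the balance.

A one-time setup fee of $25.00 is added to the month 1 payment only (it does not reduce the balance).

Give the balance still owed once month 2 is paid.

$280.62

Month 1: opening $393.84; interest $4.33 → $398.17; payment $4.33 (+ $25.00 fee); balance $393.84
Month 2: opening $393.84; interest $4.33 → $398.17; payment $117.55; balance $280.62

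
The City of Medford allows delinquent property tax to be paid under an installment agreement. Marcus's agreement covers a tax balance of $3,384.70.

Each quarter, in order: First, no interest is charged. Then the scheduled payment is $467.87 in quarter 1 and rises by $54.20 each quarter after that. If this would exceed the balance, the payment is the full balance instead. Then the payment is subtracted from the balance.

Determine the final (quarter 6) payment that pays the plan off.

$503.35

Quarter 1: $3,384.70 − $467.87 → $2,916.83
Quarter 2: $2,916.83 − $522.07 → $2,394.76
Quarter 3: $2,394.76 − $576.27 → $1,818.49
Quarter 4: $1,818.49 − $630.47 → $1,188.02
Quarter 5: $1,188.02 − $684.67 → $503.35
Quarter 6: $503.35 − $503.35 → $0.00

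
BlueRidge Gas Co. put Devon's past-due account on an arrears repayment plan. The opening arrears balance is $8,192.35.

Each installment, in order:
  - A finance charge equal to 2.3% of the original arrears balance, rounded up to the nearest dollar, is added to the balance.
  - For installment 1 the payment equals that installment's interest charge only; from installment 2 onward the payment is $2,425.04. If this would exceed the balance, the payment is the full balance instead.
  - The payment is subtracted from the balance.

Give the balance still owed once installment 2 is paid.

$5,956.31

Installment 1: $8,192.35 +$189.00 interest = $8,381.35; pay $189.00 → $8,192.35
Installment 2: $8,192.35 +$189.00 interest = $8,381.35; pay $2,425.04 → $5,956.31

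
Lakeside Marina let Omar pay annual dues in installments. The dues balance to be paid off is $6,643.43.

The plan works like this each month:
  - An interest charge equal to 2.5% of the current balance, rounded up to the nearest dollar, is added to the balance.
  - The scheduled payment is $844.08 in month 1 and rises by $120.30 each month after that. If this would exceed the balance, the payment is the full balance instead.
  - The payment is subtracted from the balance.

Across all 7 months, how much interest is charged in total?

Month 1: opening $6,643.43; interest $167.00 → $6,810.43; payment $844.08; balance $5,966.35
Month 2: opening $5,966.35; interest $150.00 → $6,116.35; payment $964.38; balance $5,151.97
Month 3: opening $5,151.97; interest $129.00 → $5,280.97; payment $1,084.68; balance $4,196.29
Month 4: opening $4,196.29; interest $105.00 → $4,301.29; payment $1,204.98; balance $3,096.31
Month 5: opening $3,096.31; interest $78.00 → $3,174.31; payment $1,325.28; balance $1,849.03
Month 6: opening $1,849.03; interest $47.00 → $1,896.03; payment $1,445.58; balance $450.45
Month 7: opening $450.45; interest $12.00 → $462.45; payment $462.45; balance $0.00
Total interest: $167.00 + $150.00 + $129.00 + $105.00 + $78.00 + $47.00 + $12.00 = $688.00

$688.00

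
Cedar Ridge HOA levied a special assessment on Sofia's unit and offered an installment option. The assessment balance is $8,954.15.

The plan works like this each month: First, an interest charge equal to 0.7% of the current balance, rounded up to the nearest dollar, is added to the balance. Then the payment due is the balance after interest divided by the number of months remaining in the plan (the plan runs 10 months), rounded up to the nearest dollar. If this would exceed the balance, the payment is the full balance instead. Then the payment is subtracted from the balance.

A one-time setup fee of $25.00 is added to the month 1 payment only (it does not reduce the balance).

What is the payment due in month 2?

Month 1: $8,954.15 +$63.00 interest = $9,017.15; pay $902.00 (+ $25.00 fee) → $8,115.15
Month 2: $8,115.15 +$57.00 interest = $8,172.15; pay $909.00 → $7,263.15

$909.00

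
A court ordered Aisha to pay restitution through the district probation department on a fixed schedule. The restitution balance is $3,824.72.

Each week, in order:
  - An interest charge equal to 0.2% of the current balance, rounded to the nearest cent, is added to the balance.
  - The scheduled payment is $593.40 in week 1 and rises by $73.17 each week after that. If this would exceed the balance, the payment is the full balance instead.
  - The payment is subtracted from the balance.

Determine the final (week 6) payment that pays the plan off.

$151.37

Week 1: opening $3,824.72; interest $7.65 → $3,832.37; payment $593.40; balance $3,238.97
Week 2: opening $3,238.97; interest $6.48 → $3,245.45; payment $666.57; balance $2,578.88
Week 3: opening $2,578.88; interest $5.16 → $2,584.04; payment $739.74; balance $1,844.30
Week 4: opening $1,844.30; interest $3.69 → $1,847.99; payment $812.91; balance $1,035.08
Week 5: opening $1,035.08; interest $2.07 → $1,037.15; payment $886.08; balance $151.07
Week 6: opening $151.07; interest $0.30 → $151.37; payment $151.37; balance $0.00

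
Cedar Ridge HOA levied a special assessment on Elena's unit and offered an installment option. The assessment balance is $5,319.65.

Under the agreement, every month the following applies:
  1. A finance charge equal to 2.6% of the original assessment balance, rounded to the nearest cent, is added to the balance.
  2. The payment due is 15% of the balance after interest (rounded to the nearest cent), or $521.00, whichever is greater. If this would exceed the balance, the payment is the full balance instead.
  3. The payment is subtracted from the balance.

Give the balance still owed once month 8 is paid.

Month 1: opening $5,319.65; interest $138.31 → $5,457.96; payment $818.69; balance $4,639.27
Month 2: opening $4,639.27; interest $138.31 → $4,777.58; payment $716.64; balance $4,060.94
Month 3: opening $4,060.94; interest $138.31 → $4,199.25; payment $629.89; balance $3,569.36
Month 4: opening $3,569.36; interest $138.31 → $3,707.67; payment $556.15; balance $3,151.52
Month 5: opening $3,151.52; interest $138.31 → $3,289.83; payment $521.00; balance $2,768.83
Month 6: opening $2,768.83; interest $138.31 → $2,907.14; payment $521.00; balance $2,386.14
Month 7: opening $2,386.14; interest $138.31 → $2,524.45; payment $521.00; balance $2,003.45
Month 8: opening $2,003.45; interest $138.31 → $2,141.76; payment $521.00; balance $1,620.76

$1,620.76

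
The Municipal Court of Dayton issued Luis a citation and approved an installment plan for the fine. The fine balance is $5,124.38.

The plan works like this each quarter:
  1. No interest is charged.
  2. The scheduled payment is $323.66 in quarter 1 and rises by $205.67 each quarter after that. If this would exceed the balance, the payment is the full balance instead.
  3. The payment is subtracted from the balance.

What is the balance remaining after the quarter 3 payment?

$3,536.39

# | Opening | Payment | End bal
1 | $5,124.38 | $323.66 | $4,800.72
2 | $4,800.72 | $529.33 | $4,271.39
3 | $4,271.39 | $735.00 | $3,536.39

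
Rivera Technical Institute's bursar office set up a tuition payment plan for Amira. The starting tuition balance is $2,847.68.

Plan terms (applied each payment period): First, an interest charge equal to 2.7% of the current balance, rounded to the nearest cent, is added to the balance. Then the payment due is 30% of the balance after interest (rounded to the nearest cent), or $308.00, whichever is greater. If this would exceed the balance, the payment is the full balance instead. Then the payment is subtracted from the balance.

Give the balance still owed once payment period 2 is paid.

$1,471.73

Payment period 1: opening $2,847.68; interest $76.89 → $2,924.57; payment $877.37; balance $2,047.20
Payment period 2: opening $2,047.20; interest $55.27 → $2,102.47; payment $630.74; balance $1,471.73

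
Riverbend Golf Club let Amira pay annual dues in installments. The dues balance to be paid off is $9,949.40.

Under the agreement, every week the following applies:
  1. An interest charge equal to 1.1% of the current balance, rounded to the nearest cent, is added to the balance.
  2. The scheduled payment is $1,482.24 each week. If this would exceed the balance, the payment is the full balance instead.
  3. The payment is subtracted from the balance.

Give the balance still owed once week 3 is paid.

Week 1: opening $9,949.40; interest $109.44 → $10,058.84; payment $1,482.24; balance $8,576.60
Week 2: opening $8,576.60; interest $94.34 → $8,670.94; payment $1,482.24; balance $7,188.70
Week 3: opening $7,188.70; interest $79.08 → $7,267.78; payment $1,482.24; balance $5,785.54

$5,785.54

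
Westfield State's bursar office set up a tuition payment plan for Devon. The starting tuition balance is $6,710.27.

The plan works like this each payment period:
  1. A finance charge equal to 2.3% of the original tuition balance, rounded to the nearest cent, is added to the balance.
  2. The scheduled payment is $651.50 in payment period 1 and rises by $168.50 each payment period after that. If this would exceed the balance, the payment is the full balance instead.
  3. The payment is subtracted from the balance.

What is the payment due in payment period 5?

Payment period 1: $6,710.27 +$154.34 interest = $6,864.61; pay $651.50 → $6,213.11
Payment period 2: $6,213.11 +$154.34 interest = $6,367.45; pay $820.00 → $5,547.45
Payment period 3: $5,547.45 +$154.34 interest = $5,701.79; pay $988.50 → $4,713.29
Payment period 4: $4,713.29 +$154.34 interest = $4,867.63; pay $1,157.00 → $3,710.63
Payment period 5: $3,710.63 +$154.34 interest = $3,864.97; pay $1,325.50 → $2,539.47

$1,325.50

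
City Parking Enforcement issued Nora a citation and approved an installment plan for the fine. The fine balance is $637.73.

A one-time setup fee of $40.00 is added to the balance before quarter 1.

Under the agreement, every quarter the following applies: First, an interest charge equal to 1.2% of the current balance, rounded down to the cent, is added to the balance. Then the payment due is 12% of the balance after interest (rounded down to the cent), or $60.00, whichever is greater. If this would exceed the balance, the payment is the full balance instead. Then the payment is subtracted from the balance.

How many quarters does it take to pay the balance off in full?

12

Quarter 1: $677.73 +$8.13 interest = $685.86; pay $82.30 → $603.56
Quarter 2: $603.56 +$7.24 interest = $610.80; pay $73.29 → $537.51
Quarter 3: $537.51 +$6.45 interest = $543.96; pay $65.27 → $478.69
Quarter 4: $478.69 +$5.74 interest = $484.43; pay $60.00 → $424.43
Quarter 5: $424.43 +$5.09 interest = $429.52; pay $60.00 → $369.52
Quarter 6: $369.52 +$4.43 interest = $373.95; pay $60.00 → $313.95
Quarter 7: $313.95 +$3.76 interest = $317.71; pay $60.00 → $257.71
Quarter 8: $257.71 +$3.09 interest = $260.80; pay $60.00 → $200.80
Quarter 9: $200.80 +$2.40 interest = $203.20; pay $60.00 → $143.20
Quarter 10: $143.20 +$1.71 interest = $144.91; pay $60.00 → $84.91
Quarter 11: $84.91 +$1.01 interest = $85.92; pay $60.00 → $25.92
Quarter 12: $25.92 +$0.31 interest = $26.23; pay $26.23 → $0.00
Balance reaches $0.00 in quarter 12.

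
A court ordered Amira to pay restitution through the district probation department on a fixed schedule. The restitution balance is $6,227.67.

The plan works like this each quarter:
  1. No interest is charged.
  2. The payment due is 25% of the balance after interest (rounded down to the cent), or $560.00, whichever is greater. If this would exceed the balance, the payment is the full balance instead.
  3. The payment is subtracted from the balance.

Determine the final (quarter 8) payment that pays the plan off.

$290.49

Quarter 1: $6,227.67 − $1,556.91 → $4,670.76
Quarter 2: $4,670.76 − $1,167.69 → $3,503.07
Quarter 3: $3,503.07 − $875.76 → $2,627.31
Quarter 4: $2,627.31 − $656.82 → $1,970.49
Quarter 5: $1,970.49 − $560.00 → $1,410.49
Quarter 6: $1,410.49 − $560.00 → $850.49
Quarter 7: $850.49 − $560.00 → $290.49
Quarter 8: $290.49 − $290.49 → $0.00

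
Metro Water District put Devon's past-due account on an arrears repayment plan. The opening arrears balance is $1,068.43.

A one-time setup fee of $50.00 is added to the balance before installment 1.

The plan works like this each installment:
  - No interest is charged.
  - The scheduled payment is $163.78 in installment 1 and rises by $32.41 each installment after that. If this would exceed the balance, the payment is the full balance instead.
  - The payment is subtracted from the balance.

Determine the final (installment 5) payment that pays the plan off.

$268.85

Installment 1: opening $1,118.43; payment $163.78; balance $954.65
Installment 2: opening $954.65; payment $196.19; balance $758.46
Installment 3: opening $758.46; payment $228.60; balance $529.86
Installment 4: opening $529.86; payment $261.01; balance $268.85
Installment 5: opening $268.85; payment $268.85; balance $0.00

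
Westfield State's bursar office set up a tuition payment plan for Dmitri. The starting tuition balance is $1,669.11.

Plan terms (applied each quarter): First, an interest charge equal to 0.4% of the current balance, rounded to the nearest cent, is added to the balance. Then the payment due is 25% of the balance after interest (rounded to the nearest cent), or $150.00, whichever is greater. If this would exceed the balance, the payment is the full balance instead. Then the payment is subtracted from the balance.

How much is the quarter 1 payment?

Quarter 1: $1,669.11 +$6.68 interest = $1,675.79; pay $418.95 → $1,256.84

$418.95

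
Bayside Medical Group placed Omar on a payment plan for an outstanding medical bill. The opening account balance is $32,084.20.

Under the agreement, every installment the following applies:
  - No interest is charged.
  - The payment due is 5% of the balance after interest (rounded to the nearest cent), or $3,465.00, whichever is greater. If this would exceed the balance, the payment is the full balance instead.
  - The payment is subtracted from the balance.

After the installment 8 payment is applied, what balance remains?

$4,364.20

# | Opening | Payment | End bal
1 | $32,084.20 | $3,465.00 | $28,619.20
2 | $28,619.20 | $3,465.00 | $25,154.20
3 | $25,154.20 | $3,465.00 | $21,689.20
4 | $21,689.20 | $3,465.00 | $18,224.20
5 | $18,224.20 | $3,465.00 | $14,759.20
6 | $14,759.20 | $3,465.00 | $11,294.20
7 | $11,294.20 | $3,465.00 | $7,829.20
8 | $7,829.20 | $3,465.00 | $4,364.20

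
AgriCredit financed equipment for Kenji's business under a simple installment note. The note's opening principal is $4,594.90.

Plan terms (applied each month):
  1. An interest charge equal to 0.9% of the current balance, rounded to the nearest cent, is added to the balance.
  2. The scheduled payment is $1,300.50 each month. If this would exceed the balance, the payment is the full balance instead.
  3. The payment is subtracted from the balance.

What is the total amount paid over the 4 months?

# | Opening | Interest | Payment | End bal
1 | $4,594.90 | $41.35 | $1,300.50 | $3,335.75
2 | $3,335.75 | $30.02 | $1,300.50 | $2,065.27
3 | $2,065.27 | $18.59 | $1,300.50 | $783.36
4 | $783.36 | $7.05 | $790.41 | $0.00
Total paid: $4,691.91

$4,691.91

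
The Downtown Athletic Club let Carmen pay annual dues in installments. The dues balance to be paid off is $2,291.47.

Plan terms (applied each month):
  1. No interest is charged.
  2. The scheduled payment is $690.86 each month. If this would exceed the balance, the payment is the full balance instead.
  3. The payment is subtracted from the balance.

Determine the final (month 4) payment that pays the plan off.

$218.89

Month 1: opening $2,291.47; payment $690.86; balance $1,600.61
Month 2: opening $1,600.61; payment $690.86; balance $909.75
Month 3: opening $909.75; payment $690.86; balance $218.89
Month 4: opening $218.89; payment $218.89; balance $0.00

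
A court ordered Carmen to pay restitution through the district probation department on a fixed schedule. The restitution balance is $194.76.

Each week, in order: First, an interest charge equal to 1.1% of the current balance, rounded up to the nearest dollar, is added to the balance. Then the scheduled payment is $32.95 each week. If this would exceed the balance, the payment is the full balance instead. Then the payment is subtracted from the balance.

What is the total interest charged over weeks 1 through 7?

Week 1: opening $194.76; interest $3.00 → $197.76; payment $32.95; balance $164.81
Week 2: opening $164.81; interest $2.00 → $166.81; payment $32.95; balance $133.86
Week 3: opening $133.86; interest $2.00 → $135.86; payment $32.95; balance $102.91
Week 4: opening $102.91; interest $2.00 → $104.91; payment $32.95; balance $71.96
Week 5: opening $71.96; interest $1.00 → $72.96; payment $32.95; balance $40.01
Week 6: opening $40.01; interest $1.00 → $41.01; payment $32.95; balance $8.06
Week 7: opening $8.06; interest $1.00 → $9.06; payment $9.06; balance $0.00
Total interest: $3.00 + $2.00 + $2.00 + $2.00 + $1.00 + $1.00 + $1.00 = $12.00

$12.00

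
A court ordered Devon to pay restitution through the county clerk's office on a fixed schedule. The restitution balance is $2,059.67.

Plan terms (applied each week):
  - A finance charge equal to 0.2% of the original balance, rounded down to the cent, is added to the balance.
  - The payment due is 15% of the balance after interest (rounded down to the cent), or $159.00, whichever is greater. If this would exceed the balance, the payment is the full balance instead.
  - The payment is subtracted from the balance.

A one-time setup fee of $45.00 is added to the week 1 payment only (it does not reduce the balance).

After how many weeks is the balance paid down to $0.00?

Week 1: $2,059.67 +$4.11 interest = $2,063.78; pay $309.56 (+ $45.00 fee) → $1,754.22
Week 2: $1,754.22 +$4.11 interest = $1,758.33; pay $263.74 → $1,494.59
Week 3: $1,494.59 +$4.11 interest = $1,498.70; pay $224.80 → $1,273.90
Week 4: $1,273.90 +$4.11 interest = $1,278.01; pay $191.70 → $1,086.31
Week 5: $1,086.31 +$4.11 interest = $1,090.42; pay $163.56 → $926.86
Week 6: $926.86 +$4.11 interest = $930.97; pay $159.00 → $771.97
Week 7: $771.97 +$4.11 interest = $776.08; pay $159.00 → $617.08
Week 8: $617.08 +$4.11 interest = $621.19; pay $159.00 → $462.19
Week 9: $462.19 +$4.11 interest = $466.30; pay $159.00 → $307.30
Week 10: $307.30 +$4.11 interest = $311.41; pay $159.00 → $152.41
Week 11: $152.41 +$4.11 interest = $156.52; pay $156.52 → $0.00
Balance reaches $0.00 in week 11.

11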